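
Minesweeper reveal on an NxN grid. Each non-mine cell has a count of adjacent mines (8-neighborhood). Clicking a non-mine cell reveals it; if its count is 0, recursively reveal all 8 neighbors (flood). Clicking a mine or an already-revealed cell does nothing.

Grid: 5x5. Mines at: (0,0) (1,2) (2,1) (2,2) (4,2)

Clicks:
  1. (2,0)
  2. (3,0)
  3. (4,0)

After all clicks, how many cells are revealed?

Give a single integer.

Answer: 5

Derivation:
Click 1 (2,0) count=1: revealed 1 new [(2,0)] -> total=1
Click 2 (3,0) count=1: revealed 1 new [(3,0)] -> total=2
Click 3 (4,0) count=0: revealed 3 new [(3,1) (4,0) (4,1)] -> total=5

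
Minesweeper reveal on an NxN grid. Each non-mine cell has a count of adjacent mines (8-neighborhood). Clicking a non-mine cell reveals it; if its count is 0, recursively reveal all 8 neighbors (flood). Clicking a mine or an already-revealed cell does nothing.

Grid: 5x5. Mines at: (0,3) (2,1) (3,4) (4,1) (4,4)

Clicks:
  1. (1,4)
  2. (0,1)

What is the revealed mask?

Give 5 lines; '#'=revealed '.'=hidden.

Click 1 (1,4) count=1: revealed 1 new [(1,4)] -> total=1
Click 2 (0,1) count=0: revealed 6 new [(0,0) (0,1) (0,2) (1,0) (1,1) (1,2)] -> total=7

Answer: ###..
###.#
.....
.....
.....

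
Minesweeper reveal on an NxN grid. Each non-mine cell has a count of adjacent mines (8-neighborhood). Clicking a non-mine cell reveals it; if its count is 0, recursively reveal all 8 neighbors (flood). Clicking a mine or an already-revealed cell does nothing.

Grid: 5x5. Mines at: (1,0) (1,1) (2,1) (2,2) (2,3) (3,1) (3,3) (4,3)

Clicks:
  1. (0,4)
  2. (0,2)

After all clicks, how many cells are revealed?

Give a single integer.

Click 1 (0,4) count=0: revealed 6 new [(0,2) (0,3) (0,4) (1,2) (1,3) (1,4)] -> total=6
Click 2 (0,2) count=1: revealed 0 new [(none)] -> total=6

Answer: 6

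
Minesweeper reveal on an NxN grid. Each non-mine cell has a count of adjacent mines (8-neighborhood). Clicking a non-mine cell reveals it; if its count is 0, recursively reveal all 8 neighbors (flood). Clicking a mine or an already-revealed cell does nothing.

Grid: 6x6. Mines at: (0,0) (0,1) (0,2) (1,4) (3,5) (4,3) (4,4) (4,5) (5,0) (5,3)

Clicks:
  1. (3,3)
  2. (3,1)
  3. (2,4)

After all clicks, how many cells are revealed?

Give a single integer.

Answer: 16

Derivation:
Click 1 (3,3) count=2: revealed 1 new [(3,3)] -> total=1
Click 2 (3,1) count=0: revealed 14 new [(1,0) (1,1) (1,2) (1,3) (2,0) (2,1) (2,2) (2,3) (3,0) (3,1) (3,2) (4,0) (4,1) (4,2)] -> total=15
Click 3 (2,4) count=2: revealed 1 new [(2,4)] -> total=16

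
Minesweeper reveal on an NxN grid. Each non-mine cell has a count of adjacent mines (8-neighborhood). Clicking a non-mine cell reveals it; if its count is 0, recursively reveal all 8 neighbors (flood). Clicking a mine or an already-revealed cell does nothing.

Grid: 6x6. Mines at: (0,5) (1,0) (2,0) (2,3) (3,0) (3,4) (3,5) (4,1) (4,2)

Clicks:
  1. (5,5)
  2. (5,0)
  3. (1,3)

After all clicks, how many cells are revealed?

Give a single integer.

Click 1 (5,5) count=0: revealed 6 new [(4,3) (4,4) (4,5) (5,3) (5,4) (5,5)] -> total=6
Click 2 (5,0) count=1: revealed 1 new [(5,0)] -> total=7
Click 3 (1,3) count=1: revealed 1 new [(1,3)] -> total=8

Answer: 8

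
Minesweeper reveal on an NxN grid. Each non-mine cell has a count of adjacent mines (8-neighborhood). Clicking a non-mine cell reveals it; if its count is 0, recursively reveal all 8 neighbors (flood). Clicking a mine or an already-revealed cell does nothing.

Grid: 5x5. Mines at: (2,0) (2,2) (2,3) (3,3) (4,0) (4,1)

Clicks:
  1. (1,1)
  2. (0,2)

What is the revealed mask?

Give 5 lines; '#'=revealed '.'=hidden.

Click 1 (1,1) count=2: revealed 1 new [(1,1)] -> total=1
Click 2 (0,2) count=0: revealed 9 new [(0,0) (0,1) (0,2) (0,3) (0,4) (1,0) (1,2) (1,3) (1,4)] -> total=10

Answer: #####
#####
.....
.....
.....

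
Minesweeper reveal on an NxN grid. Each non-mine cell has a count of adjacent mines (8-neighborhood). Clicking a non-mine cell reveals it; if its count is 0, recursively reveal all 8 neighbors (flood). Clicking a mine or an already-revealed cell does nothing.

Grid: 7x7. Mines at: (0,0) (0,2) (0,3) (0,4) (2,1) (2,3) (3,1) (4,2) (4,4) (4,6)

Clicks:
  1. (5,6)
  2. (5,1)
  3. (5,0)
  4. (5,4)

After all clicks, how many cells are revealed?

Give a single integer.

Click 1 (5,6) count=1: revealed 1 new [(5,6)] -> total=1
Click 2 (5,1) count=1: revealed 1 new [(5,1)] -> total=2
Click 3 (5,0) count=0: revealed 14 new [(4,0) (4,1) (5,0) (5,2) (5,3) (5,4) (5,5) (6,0) (6,1) (6,2) (6,3) (6,4) (6,5) (6,6)] -> total=16
Click 4 (5,4) count=1: revealed 0 new [(none)] -> total=16

Answer: 16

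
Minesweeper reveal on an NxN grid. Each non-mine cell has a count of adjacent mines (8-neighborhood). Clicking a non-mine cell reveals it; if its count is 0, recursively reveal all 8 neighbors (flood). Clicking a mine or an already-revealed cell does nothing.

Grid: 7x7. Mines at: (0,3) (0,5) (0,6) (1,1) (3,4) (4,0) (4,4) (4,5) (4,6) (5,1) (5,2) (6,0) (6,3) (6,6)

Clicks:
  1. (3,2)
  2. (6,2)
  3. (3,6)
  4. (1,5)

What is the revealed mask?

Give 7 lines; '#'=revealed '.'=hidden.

Answer: .......
.....#.
.###...
.###..#
.###...
.......
..#....

Derivation:
Click 1 (3,2) count=0: revealed 9 new [(2,1) (2,2) (2,3) (3,1) (3,2) (3,3) (4,1) (4,2) (4,3)] -> total=9
Click 2 (6,2) count=3: revealed 1 new [(6,2)] -> total=10
Click 3 (3,6) count=2: revealed 1 new [(3,6)] -> total=11
Click 4 (1,5) count=2: revealed 1 new [(1,5)] -> total=12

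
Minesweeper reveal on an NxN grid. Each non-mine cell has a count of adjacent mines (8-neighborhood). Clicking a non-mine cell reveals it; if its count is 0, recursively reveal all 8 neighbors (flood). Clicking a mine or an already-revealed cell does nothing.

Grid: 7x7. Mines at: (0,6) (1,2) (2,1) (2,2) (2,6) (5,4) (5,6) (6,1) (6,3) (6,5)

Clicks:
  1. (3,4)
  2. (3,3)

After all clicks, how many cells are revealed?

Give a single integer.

Click 1 (3,4) count=0: revealed 15 new [(0,3) (0,4) (0,5) (1,3) (1,4) (1,5) (2,3) (2,4) (2,5) (3,3) (3,4) (3,5) (4,3) (4,4) (4,5)] -> total=15
Click 2 (3,3) count=1: revealed 0 new [(none)] -> total=15

Answer: 15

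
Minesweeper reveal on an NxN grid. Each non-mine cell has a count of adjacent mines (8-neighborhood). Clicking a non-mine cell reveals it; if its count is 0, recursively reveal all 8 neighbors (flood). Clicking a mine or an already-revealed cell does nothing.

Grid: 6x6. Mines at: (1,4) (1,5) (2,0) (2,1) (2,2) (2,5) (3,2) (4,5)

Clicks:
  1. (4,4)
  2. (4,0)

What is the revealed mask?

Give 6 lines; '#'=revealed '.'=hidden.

Answer: ......
......
......
##....
#####.
#####.

Derivation:
Click 1 (4,4) count=1: revealed 1 new [(4,4)] -> total=1
Click 2 (4,0) count=0: revealed 11 new [(3,0) (3,1) (4,0) (4,1) (4,2) (4,3) (5,0) (5,1) (5,2) (5,3) (5,4)] -> total=12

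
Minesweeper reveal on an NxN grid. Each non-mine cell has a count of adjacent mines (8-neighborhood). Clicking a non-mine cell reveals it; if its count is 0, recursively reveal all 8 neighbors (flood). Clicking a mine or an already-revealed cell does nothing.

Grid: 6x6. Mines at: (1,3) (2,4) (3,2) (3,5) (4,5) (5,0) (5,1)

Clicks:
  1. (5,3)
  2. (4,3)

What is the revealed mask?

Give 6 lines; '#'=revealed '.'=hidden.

Answer: ......
......
......
......
..###.
..###.

Derivation:
Click 1 (5,3) count=0: revealed 6 new [(4,2) (4,3) (4,4) (5,2) (5,3) (5,4)] -> total=6
Click 2 (4,3) count=1: revealed 0 new [(none)] -> total=6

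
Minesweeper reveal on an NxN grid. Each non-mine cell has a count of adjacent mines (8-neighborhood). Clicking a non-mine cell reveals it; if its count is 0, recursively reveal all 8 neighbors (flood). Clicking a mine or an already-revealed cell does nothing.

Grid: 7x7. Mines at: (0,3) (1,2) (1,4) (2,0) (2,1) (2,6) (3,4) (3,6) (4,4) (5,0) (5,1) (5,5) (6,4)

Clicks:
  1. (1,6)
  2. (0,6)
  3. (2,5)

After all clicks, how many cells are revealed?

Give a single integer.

Click 1 (1,6) count=1: revealed 1 new [(1,6)] -> total=1
Click 2 (0,6) count=0: revealed 3 new [(0,5) (0,6) (1,5)] -> total=4
Click 3 (2,5) count=4: revealed 1 new [(2,5)] -> total=5

Answer: 5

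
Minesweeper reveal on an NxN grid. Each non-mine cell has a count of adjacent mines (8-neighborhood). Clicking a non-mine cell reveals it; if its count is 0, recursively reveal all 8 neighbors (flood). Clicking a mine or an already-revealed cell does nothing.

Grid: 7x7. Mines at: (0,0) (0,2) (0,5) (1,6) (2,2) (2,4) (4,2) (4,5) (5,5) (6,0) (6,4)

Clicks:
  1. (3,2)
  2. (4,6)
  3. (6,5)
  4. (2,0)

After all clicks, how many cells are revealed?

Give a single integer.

Answer: 13

Derivation:
Click 1 (3,2) count=2: revealed 1 new [(3,2)] -> total=1
Click 2 (4,6) count=2: revealed 1 new [(4,6)] -> total=2
Click 3 (6,5) count=2: revealed 1 new [(6,5)] -> total=3
Click 4 (2,0) count=0: revealed 10 new [(1,0) (1,1) (2,0) (2,1) (3,0) (3,1) (4,0) (4,1) (5,0) (5,1)] -> total=13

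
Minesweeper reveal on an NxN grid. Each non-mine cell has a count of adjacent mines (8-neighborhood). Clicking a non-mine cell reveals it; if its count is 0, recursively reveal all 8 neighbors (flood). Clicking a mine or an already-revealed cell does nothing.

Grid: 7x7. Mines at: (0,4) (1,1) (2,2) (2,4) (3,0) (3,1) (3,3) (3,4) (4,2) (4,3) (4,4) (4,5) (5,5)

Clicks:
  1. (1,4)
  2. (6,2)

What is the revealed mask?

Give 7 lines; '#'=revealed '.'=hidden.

Answer: .......
....#..
.......
.......
##.....
#####..
#####..

Derivation:
Click 1 (1,4) count=2: revealed 1 new [(1,4)] -> total=1
Click 2 (6,2) count=0: revealed 12 new [(4,0) (4,1) (5,0) (5,1) (5,2) (5,3) (5,4) (6,0) (6,1) (6,2) (6,3) (6,4)] -> total=13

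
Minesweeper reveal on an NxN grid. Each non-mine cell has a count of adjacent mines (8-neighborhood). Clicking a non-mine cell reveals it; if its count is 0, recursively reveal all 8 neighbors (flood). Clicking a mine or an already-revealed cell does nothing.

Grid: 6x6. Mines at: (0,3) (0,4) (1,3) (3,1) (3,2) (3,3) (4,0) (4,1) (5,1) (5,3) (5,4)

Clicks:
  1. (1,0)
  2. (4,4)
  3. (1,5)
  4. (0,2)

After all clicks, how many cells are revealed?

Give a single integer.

Answer: 11

Derivation:
Click 1 (1,0) count=0: revealed 9 new [(0,0) (0,1) (0,2) (1,0) (1,1) (1,2) (2,0) (2,1) (2,2)] -> total=9
Click 2 (4,4) count=3: revealed 1 new [(4,4)] -> total=10
Click 3 (1,5) count=1: revealed 1 new [(1,5)] -> total=11
Click 4 (0,2) count=2: revealed 0 new [(none)] -> total=11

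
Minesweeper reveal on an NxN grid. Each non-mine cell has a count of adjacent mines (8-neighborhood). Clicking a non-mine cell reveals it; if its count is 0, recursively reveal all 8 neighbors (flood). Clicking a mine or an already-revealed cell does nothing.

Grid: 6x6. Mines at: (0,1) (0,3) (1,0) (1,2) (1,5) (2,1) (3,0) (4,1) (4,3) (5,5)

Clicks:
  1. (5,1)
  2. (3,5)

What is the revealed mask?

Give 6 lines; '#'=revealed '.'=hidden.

Click 1 (5,1) count=1: revealed 1 new [(5,1)] -> total=1
Click 2 (3,5) count=0: revealed 6 new [(2,4) (2,5) (3,4) (3,5) (4,4) (4,5)] -> total=7

Answer: ......
......
....##
....##
....##
.#....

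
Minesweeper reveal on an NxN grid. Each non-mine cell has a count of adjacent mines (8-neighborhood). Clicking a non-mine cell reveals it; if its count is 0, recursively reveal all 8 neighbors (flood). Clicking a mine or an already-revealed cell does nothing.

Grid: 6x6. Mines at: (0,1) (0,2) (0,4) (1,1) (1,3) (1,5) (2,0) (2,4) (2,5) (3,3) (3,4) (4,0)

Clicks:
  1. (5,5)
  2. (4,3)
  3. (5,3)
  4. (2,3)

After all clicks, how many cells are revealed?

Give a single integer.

Answer: 11

Derivation:
Click 1 (5,5) count=0: revealed 10 new [(4,1) (4,2) (4,3) (4,4) (4,5) (5,1) (5,2) (5,3) (5,4) (5,5)] -> total=10
Click 2 (4,3) count=2: revealed 0 new [(none)] -> total=10
Click 3 (5,3) count=0: revealed 0 new [(none)] -> total=10
Click 4 (2,3) count=4: revealed 1 new [(2,3)] -> total=11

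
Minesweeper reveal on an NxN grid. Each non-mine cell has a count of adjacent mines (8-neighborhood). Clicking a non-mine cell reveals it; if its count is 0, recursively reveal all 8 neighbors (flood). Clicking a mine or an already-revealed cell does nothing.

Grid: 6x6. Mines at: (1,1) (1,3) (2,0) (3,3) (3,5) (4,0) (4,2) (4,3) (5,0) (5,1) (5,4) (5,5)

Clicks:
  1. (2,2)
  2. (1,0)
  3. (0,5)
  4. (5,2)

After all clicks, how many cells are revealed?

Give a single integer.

Answer: 9

Derivation:
Click 1 (2,2) count=3: revealed 1 new [(2,2)] -> total=1
Click 2 (1,0) count=2: revealed 1 new [(1,0)] -> total=2
Click 3 (0,5) count=0: revealed 6 new [(0,4) (0,5) (1,4) (1,5) (2,4) (2,5)] -> total=8
Click 4 (5,2) count=3: revealed 1 new [(5,2)] -> total=9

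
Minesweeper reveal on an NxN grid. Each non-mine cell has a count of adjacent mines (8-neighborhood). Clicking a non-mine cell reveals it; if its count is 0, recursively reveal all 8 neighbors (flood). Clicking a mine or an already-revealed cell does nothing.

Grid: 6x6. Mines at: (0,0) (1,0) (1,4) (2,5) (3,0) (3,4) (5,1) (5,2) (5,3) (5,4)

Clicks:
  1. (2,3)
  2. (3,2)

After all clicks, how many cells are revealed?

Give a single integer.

Click 1 (2,3) count=2: revealed 1 new [(2,3)] -> total=1
Click 2 (3,2) count=0: revealed 14 new [(0,1) (0,2) (0,3) (1,1) (1,2) (1,3) (2,1) (2,2) (3,1) (3,2) (3,3) (4,1) (4,2) (4,3)] -> total=15

Answer: 15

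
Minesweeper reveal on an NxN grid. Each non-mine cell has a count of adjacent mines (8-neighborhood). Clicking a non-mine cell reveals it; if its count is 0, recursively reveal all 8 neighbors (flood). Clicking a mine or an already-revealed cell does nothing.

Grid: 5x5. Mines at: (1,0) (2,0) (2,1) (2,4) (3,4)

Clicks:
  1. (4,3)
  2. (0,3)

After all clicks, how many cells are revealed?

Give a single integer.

Click 1 (4,3) count=1: revealed 1 new [(4,3)] -> total=1
Click 2 (0,3) count=0: revealed 8 new [(0,1) (0,2) (0,3) (0,4) (1,1) (1,2) (1,3) (1,4)] -> total=9

Answer: 9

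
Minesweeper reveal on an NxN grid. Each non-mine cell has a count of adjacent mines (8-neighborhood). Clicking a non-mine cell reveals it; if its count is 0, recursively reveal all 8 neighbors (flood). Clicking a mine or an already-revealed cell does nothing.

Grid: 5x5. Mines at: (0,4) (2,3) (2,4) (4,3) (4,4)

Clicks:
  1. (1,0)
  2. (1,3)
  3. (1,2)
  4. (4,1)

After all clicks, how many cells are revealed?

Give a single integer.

Answer: 17

Derivation:
Click 1 (1,0) count=0: revealed 17 new [(0,0) (0,1) (0,2) (0,3) (1,0) (1,1) (1,2) (1,3) (2,0) (2,1) (2,2) (3,0) (3,1) (3,2) (4,0) (4,1) (4,2)] -> total=17
Click 2 (1,3) count=3: revealed 0 new [(none)] -> total=17
Click 3 (1,2) count=1: revealed 0 new [(none)] -> total=17
Click 4 (4,1) count=0: revealed 0 new [(none)] -> total=17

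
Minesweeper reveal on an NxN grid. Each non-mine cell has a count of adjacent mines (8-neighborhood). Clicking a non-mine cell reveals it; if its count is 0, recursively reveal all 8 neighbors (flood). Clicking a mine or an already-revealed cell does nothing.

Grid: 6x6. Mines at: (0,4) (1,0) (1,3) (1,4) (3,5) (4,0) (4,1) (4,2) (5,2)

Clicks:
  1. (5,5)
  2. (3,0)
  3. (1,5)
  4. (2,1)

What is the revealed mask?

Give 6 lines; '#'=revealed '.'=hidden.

Answer: ......
.....#
.#....
#.....
...###
...###

Derivation:
Click 1 (5,5) count=0: revealed 6 new [(4,3) (4,4) (4,5) (5,3) (5,4) (5,5)] -> total=6
Click 2 (3,0) count=2: revealed 1 new [(3,0)] -> total=7
Click 3 (1,5) count=2: revealed 1 new [(1,5)] -> total=8
Click 4 (2,1) count=1: revealed 1 new [(2,1)] -> total=9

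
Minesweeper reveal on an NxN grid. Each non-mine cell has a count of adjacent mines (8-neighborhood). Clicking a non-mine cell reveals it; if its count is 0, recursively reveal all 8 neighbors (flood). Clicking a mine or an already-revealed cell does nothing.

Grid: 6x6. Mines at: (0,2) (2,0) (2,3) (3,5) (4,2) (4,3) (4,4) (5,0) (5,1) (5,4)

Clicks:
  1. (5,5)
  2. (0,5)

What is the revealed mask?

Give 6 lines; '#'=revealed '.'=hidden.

Answer: ...###
...###
....##
......
......
.....#

Derivation:
Click 1 (5,5) count=2: revealed 1 new [(5,5)] -> total=1
Click 2 (0,5) count=0: revealed 8 new [(0,3) (0,4) (0,5) (1,3) (1,4) (1,5) (2,4) (2,5)] -> total=9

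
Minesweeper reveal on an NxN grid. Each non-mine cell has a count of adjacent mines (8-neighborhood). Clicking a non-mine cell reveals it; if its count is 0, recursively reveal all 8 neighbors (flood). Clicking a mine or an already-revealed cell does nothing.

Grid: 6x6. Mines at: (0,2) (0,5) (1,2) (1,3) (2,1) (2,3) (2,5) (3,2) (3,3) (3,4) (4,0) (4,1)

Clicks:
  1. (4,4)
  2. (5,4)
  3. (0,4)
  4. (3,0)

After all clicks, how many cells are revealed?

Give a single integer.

Click 1 (4,4) count=2: revealed 1 new [(4,4)] -> total=1
Click 2 (5,4) count=0: revealed 7 new [(4,2) (4,3) (4,5) (5,2) (5,3) (5,4) (5,5)] -> total=8
Click 3 (0,4) count=2: revealed 1 new [(0,4)] -> total=9
Click 4 (3,0) count=3: revealed 1 new [(3,0)] -> total=10

Answer: 10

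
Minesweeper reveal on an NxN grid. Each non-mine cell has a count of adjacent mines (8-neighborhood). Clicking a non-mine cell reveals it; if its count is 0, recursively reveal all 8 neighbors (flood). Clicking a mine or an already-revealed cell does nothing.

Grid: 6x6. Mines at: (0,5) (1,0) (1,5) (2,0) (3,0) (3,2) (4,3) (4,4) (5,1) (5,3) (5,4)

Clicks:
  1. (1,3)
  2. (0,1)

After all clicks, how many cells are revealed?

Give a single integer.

Answer: 12

Derivation:
Click 1 (1,3) count=0: revealed 12 new [(0,1) (0,2) (0,3) (0,4) (1,1) (1,2) (1,3) (1,4) (2,1) (2,2) (2,3) (2,4)] -> total=12
Click 2 (0,1) count=1: revealed 0 new [(none)] -> total=12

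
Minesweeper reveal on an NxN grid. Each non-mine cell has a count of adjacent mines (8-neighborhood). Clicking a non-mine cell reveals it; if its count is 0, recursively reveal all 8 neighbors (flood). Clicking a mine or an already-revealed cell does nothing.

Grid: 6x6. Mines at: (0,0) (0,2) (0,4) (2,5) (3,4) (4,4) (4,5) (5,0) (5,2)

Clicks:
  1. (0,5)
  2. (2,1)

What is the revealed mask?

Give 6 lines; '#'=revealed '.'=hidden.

Answer: .....#
####..
####..
####..
####..
......

Derivation:
Click 1 (0,5) count=1: revealed 1 new [(0,5)] -> total=1
Click 2 (2,1) count=0: revealed 16 new [(1,0) (1,1) (1,2) (1,3) (2,0) (2,1) (2,2) (2,3) (3,0) (3,1) (3,2) (3,3) (4,0) (4,1) (4,2) (4,3)] -> total=17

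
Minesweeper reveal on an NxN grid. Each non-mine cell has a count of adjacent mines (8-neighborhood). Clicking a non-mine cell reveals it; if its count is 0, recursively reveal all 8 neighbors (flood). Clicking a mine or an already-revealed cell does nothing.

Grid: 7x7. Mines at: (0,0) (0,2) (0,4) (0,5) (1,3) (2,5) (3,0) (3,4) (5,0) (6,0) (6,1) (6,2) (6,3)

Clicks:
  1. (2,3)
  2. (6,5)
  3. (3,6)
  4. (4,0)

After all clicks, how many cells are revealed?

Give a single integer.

Answer: 13

Derivation:
Click 1 (2,3) count=2: revealed 1 new [(2,3)] -> total=1
Click 2 (6,5) count=0: revealed 11 new [(3,5) (3,6) (4,4) (4,5) (4,6) (5,4) (5,5) (5,6) (6,4) (6,5) (6,6)] -> total=12
Click 3 (3,6) count=1: revealed 0 new [(none)] -> total=12
Click 4 (4,0) count=2: revealed 1 new [(4,0)] -> total=13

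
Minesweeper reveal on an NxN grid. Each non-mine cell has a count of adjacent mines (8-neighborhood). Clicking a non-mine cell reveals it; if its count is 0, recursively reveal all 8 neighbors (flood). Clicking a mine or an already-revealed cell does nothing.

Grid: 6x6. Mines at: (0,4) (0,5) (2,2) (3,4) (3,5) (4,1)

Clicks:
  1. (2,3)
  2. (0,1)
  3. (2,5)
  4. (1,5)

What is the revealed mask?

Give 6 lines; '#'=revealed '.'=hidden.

Click 1 (2,3) count=2: revealed 1 new [(2,3)] -> total=1
Click 2 (0,1) count=0: revealed 12 new [(0,0) (0,1) (0,2) (0,3) (1,0) (1,1) (1,2) (1,3) (2,0) (2,1) (3,0) (3,1)] -> total=13
Click 3 (2,5) count=2: revealed 1 new [(2,5)] -> total=14
Click 4 (1,5) count=2: revealed 1 new [(1,5)] -> total=15

Answer: ####..
####.#
##.#.#
##....
......
......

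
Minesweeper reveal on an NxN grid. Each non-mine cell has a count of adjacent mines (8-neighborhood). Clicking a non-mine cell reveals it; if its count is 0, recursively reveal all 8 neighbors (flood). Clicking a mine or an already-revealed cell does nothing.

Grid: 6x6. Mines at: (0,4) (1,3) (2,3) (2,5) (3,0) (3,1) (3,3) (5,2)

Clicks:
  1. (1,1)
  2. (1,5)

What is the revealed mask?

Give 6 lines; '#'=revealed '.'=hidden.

Answer: ###...
###..#
###...
......
......
......

Derivation:
Click 1 (1,1) count=0: revealed 9 new [(0,0) (0,1) (0,2) (1,0) (1,1) (1,2) (2,0) (2,1) (2,2)] -> total=9
Click 2 (1,5) count=2: revealed 1 new [(1,5)] -> total=10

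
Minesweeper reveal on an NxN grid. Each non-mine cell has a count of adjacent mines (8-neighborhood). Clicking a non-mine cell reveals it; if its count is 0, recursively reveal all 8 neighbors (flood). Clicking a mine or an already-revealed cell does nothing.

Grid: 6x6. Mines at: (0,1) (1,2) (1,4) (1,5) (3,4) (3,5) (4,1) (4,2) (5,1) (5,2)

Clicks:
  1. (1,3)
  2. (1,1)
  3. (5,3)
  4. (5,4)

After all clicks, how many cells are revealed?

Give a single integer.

Answer: 8

Derivation:
Click 1 (1,3) count=2: revealed 1 new [(1,3)] -> total=1
Click 2 (1,1) count=2: revealed 1 new [(1,1)] -> total=2
Click 3 (5,3) count=2: revealed 1 new [(5,3)] -> total=3
Click 4 (5,4) count=0: revealed 5 new [(4,3) (4,4) (4,5) (5,4) (5,5)] -> total=8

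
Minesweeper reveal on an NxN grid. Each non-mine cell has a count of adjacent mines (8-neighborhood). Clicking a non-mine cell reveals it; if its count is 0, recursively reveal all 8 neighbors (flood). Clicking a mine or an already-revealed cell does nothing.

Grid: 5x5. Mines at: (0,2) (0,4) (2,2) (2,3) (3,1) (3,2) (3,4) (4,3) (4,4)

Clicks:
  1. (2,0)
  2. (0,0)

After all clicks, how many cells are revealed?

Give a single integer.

Answer: 6

Derivation:
Click 1 (2,0) count=1: revealed 1 new [(2,0)] -> total=1
Click 2 (0,0) count=0: revealed 5 new [(0,0) (0,1) (1,0) (1,1) (2,1)] -> total=6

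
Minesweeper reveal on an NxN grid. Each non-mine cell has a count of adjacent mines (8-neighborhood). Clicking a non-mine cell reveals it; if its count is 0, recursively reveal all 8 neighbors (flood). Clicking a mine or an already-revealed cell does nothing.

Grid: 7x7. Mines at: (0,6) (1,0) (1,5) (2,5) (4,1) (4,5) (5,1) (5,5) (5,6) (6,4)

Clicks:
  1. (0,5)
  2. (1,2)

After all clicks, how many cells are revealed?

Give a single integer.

Answer: 23

Derivation:
Click 1 (0,5) count=2: revealed 1 new [(0,5)] -> total=1
Click 2 (1,2) count=0: revealed 22 new [(0,1) (0,2) (0,3) (0,4) (1,1) (1,2) (1,3) (1,4) (2,1) (2,2) (2,3) (2,4) (3,1) (3,2) (3,3) (3,4) (4,2) (4,3) (4,4) (5,2) (5,3) (5,4)] -> total=23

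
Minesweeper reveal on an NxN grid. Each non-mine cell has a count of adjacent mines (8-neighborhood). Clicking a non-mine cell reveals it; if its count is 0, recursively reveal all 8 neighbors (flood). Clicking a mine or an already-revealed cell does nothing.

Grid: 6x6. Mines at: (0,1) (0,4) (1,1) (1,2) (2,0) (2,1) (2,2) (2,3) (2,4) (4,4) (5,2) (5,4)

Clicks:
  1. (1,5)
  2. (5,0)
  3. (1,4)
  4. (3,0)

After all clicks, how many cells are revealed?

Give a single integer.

Click 1 (1,5) count=2: revealed 1 new [(1,5)] -> total=1
Click 2 (5,0) count=0: revealed 6 new [(3,0) (3,1) (4,0) (4,1) (5,0) (5,1)] -> total=7
Click 3 (1,4) count=3: revealed 1 new [(1,4)] -> total=8
Click 4 (3,0) count=2: revealed 0 new [(none)] -> total=8

Answer: 8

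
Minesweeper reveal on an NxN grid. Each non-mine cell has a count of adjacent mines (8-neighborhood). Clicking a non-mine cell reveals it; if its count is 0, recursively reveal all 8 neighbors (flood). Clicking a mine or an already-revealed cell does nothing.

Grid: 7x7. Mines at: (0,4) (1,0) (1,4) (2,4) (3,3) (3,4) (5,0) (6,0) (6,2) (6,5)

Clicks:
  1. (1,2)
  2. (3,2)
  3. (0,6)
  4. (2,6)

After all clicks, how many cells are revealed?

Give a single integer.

Answer: 22

Derivation:
Click 1 (1,2) count=0: revealed 9 new [(0,1) (0,2) (0,3) (1,1) (1,2) (1,3) (2,1) (2,2) (2,3)] -> total=9
Click 2 (3,2) count=1: revealed 1 new [(3,2)] -> total=10
Click 3 (0,6) count=0: revealed 12 new [(0,5) (0,6) (1,5) (1,6) (2,5) (2,6) (3,5) (3,6) (4,5) (4,6) (5,5) (5,6)] -> total=22
Click 4 (2,6) count=0: revealed 0 new [(none)] -> total=22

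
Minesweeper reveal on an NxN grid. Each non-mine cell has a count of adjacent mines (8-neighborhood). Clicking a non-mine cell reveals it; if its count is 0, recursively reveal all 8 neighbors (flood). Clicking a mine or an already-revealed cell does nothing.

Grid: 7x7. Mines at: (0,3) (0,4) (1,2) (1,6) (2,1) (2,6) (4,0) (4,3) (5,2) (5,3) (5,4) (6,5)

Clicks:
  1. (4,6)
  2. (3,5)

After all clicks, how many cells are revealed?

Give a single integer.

Click 1 (4,6) count=0: revealed 6 new [(3,5) (3,6) (4,5) (4,6) (5,5) (5,6)] -> total=6
Click 2 (3,5) count=1: revealed 0 new [(none)] -> total=6

Answer: 6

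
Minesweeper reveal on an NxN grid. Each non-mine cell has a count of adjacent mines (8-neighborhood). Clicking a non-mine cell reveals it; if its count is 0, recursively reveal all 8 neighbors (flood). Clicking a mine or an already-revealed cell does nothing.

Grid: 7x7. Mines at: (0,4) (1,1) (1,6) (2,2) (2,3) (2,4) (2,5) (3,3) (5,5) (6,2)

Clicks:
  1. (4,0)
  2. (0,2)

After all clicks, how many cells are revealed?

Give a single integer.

Answer: 14

Derivation:
Click 1 (4,0) count=0: revealed 13 new [(2,0) (2,1) (3,0) (3,1) (3,2) (4,0) (4,1) (4,2) (5,0) (5,1) (5,2) (6,0) (6,1)] -> total=13
Click 2 (0,2) count=1: revealed 1 new [(0,2)] -> total=14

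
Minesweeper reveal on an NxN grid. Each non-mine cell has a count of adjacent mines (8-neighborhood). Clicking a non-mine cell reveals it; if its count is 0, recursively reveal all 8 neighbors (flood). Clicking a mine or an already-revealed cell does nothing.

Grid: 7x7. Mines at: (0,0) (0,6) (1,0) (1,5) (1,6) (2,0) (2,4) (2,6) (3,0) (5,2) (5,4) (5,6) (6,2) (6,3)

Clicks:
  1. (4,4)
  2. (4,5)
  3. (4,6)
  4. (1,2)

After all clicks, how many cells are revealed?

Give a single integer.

Answer: 20

Derivation:
Click 1 (4,4) count=1: revealed 1 new [(4,4)] -> total=1
Click 2 (4,5) count=2: revealed 1 new [(4,5)] -> total=2
Click 3 (4,6) count=1: revealed 1 new [(4,6)] -> total=3
Click 4 (1,2) count=0: revealed 17 new [(0,1) (0,2) (0,3) (0,4) (1,1) (1,2) (1,3) (1,4) (2,1) (2,2) (2,3) (3,1) (3,2) (3,3) (4,1) (4,2) (4,3)] -> total=20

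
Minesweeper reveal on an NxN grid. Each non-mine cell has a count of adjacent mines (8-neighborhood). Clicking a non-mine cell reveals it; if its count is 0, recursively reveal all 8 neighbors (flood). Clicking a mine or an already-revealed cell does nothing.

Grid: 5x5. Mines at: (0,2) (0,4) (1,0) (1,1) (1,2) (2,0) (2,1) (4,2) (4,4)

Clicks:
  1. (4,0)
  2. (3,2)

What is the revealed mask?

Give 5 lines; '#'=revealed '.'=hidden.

Click 1 (4,0) count=0: revealed 4 new [(3,0) (3,1) (4,0) (4,1)] -> total=4
Click 2 (3,2) count=2: revealed 1 new [(3,2)] -> total=5

Answer: .....
.....
.....
###..
##...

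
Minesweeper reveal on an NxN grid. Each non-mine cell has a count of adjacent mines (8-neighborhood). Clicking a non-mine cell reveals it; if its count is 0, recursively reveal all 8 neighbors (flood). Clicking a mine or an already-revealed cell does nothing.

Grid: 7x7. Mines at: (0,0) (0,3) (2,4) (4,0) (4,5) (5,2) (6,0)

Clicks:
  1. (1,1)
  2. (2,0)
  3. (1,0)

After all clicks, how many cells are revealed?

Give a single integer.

Click 1 (1,1) count=1: revealed 1 new [(1,1)] -> total=1
Click 2 (2,0) count=0: revealed 14 new [(1,0) (1,2) (1,3) (2,0) (2,1) (2,2) (2,3) (3,0) (3,1) (3,2) (3,3) (4,1) (4,2) (4,3)] -> total=15
Click 3 (1,0) count=1: revealed 0 new [(none)] -> total=15

Answer: 15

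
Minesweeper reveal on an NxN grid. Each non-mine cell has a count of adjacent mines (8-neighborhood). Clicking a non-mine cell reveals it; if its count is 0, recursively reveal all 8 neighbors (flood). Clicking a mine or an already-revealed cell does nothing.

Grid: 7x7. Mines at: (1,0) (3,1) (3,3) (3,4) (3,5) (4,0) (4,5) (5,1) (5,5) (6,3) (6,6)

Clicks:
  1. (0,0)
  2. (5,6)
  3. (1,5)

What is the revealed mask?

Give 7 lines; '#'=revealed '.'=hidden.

Click 1 (0,0) count=1: revealed 1 new [(0,0)] -> total=1
Click 2 (5,6) count=3: revealed 1 new [(5,6)] -> total=2
Click 3 (1,5) count=0: revealed 18 new [(0,1) (0,2) (0,3) (0,4) (0,5) (0,6) (1,1) (1,2) (1,3) (1,4) (1,5) (1,6) (2,1) (2,2) (2,3) (2,4) (2,5) (2,6)] -> total=20

Answer: #######
.######
.######
.......
.......
......#
.......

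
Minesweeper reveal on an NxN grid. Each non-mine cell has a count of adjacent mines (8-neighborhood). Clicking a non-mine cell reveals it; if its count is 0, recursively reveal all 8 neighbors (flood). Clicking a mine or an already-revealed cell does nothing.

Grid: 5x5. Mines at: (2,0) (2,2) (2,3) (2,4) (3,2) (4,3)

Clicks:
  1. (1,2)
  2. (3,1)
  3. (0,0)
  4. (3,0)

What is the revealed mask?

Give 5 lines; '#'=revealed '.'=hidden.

Click 1 (1,2) count=2: revealed 1 new [(1,2)] -> total=1
Click 2 (3,1) count=3: revealed 1 new [(3,1)] -> total=2
Click 3 (0,0) count=0: revealed 9 new [(0,0) (0,1) (0,2) (0,3) (0,4) (1,0) (1,1) (1,3) (1,4)] -> total=11
Click 4 (3,0) count=1: revealed 1 new [(3,0)] -> total=12

Answer: #####
#####
.....
##...
.....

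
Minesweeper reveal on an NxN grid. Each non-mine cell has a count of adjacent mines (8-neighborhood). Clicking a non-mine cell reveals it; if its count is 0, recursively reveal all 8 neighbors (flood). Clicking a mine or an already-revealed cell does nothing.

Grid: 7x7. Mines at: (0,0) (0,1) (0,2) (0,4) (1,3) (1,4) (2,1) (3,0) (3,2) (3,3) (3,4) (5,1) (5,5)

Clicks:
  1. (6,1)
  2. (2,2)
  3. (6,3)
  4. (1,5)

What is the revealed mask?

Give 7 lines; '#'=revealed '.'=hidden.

Click 1 (6,1) count=1: revealed 1 new [(6,1)] -> total=1
Click 2 (2,2) count=4: revealed 1 new [(2,2)] -> total=2
Click 3 (6,3) count=0: revealed 9 new [(4,2) (4,3) (4,4) (5,2) (5,3) (5,4) (6,2) (6,3) (6,4)] -> total=11
Click 4 (1,5) count=2: revealed 1 new [(1,5)] -> total=12

Answer: .......
.....#.
..#....
.......
..###..
..###..
.####..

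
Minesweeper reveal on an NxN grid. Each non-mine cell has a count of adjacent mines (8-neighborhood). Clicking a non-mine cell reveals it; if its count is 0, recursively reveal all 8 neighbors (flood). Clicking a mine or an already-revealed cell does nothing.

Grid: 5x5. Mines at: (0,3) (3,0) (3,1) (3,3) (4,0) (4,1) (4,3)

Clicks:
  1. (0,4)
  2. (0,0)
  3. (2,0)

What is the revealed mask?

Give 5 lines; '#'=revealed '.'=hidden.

Click 1 (0,4) count=1: revealed 1 new [(0,4)] -> total=1
Click 2 (0,0) count=0: revealed 9 new [(0,0) (0,1) (0,2) (1,0) (1,1) (1,2) (2,0) (2,1) (2,2)] -> total=10
Click 3 (2,0) count=2: revealed 0 new [(none)] -> total=10

Answer: ###.#
###..
###..
.....
.....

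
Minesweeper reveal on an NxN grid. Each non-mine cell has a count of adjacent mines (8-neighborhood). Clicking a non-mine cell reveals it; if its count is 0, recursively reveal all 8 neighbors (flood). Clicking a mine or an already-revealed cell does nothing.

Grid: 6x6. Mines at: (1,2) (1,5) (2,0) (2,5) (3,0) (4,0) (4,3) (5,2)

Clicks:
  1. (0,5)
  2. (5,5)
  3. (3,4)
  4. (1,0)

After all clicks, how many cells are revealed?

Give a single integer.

Answer: 8

Derivation:
Click 1 (0,5) count=1: revealed 1 new [(0,5)] -> total=1
Click 2 (5,5) count=0: revealed 6 new [(3,4) (3,5) (4,4) (4,5) (5,4) (5,5)] -> total=7
Click 3 (3,4) count=2: revealed 0 new [(none)] -> total=7
Click 4 (1,0) count=1: revealed 1 new [(1,0)] -> total=8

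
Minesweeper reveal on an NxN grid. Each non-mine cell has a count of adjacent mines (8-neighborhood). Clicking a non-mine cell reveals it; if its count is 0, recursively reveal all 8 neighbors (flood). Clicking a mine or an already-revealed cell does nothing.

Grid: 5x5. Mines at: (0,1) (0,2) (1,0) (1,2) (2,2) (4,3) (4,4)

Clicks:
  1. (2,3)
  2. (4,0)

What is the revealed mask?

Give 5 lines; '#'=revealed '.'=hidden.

Click 1 (2,3) count=2: revealed 1 new [(2,3)] -> total=1
Click 2 (4,0) count=0: revealed 8 new [(2,0) (2,1) (3,0) (3,1) (3,2) (4,0) (4,1) (4,2)] -> total=9

Answer: .....
.....
##.#.
###..
###..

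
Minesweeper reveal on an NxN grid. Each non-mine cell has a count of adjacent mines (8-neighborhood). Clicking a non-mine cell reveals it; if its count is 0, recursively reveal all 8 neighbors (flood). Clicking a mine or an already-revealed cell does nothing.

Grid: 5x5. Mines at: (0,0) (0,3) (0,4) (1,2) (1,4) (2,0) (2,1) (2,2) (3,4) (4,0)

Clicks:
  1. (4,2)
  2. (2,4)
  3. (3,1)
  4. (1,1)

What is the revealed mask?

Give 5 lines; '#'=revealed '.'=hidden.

Click 1 (4,2) count=0: revealed 6 new [(3,1) (3,2) (3,3) (4,1) (4,2) (4,3)] -> total=6
Click 2 (2,4) count=2: revealed 1 new [(2,4)] -> total=7
Click 3 (3,1) count=4: revealed 0 new [(none)] -> total=7
Click 4 (1,1) count=5: revealed 1 new [(1,1)] -> total=8

Answer: .....
.#...
....#
.###.
.###.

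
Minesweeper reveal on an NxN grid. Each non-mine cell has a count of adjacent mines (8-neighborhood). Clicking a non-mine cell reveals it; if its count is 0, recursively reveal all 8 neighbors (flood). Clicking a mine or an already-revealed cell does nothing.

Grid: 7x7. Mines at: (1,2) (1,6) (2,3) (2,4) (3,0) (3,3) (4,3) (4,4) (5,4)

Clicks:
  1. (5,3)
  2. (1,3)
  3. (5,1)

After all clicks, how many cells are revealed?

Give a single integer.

Answer: 12

Derivation:
Click 1 (5,3) count=3: revealed 1 new [(5,3)] -> total=1
Click 2 (1,3) count=3: revealed 1 new [(1,3)] -> total=2
Click 3 (5,1) count=0: revealed 10 new [(4,0) (4,1) (4,2) (5,0) (5,1) (5,2) (6,0) (6,1) (6,2) (6,3)] -> total=12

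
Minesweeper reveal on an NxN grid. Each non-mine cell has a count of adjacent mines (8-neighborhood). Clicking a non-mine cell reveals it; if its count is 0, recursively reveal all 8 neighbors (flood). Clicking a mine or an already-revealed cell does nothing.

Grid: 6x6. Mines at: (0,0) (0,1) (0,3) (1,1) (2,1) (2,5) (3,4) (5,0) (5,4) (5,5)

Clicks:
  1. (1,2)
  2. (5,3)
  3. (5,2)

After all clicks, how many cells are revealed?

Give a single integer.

Click 1 (1,2) count=4: revealed 1 new [(1,2)] -> total=1
Click 2 (5,3) count=1: revealed 1 new [(5,3)] -> total=2
Click 3 (5,2) count=0: revealed 8 new [(3,1) (3,2) (3,3) (4,1) (4,2) (4,3) (5,1) (5,2)] -> total=10

Answer: 10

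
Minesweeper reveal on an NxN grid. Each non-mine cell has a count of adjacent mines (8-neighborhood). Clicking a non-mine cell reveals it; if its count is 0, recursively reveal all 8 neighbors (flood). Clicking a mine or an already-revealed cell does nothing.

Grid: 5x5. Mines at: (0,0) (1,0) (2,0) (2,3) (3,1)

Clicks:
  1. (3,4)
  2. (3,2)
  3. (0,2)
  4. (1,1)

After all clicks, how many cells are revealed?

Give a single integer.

Answer: 10

Derivation:
Click 1 (3,4) count=1: revealed 1 new [(3,4)] -> total=1
Click 2 (3,2) count=2: revealed 1 new [(3,2)] -> total=2
Click 3 (0,2) count=0: revealed 8 new [(0,1) (0,2) (0,3) (0,4) (1,1) (1,2) (1,3) (1,4)] -> total=10
Click 4 (1,1) count=3: revealed 0 new [(none)] -> total=10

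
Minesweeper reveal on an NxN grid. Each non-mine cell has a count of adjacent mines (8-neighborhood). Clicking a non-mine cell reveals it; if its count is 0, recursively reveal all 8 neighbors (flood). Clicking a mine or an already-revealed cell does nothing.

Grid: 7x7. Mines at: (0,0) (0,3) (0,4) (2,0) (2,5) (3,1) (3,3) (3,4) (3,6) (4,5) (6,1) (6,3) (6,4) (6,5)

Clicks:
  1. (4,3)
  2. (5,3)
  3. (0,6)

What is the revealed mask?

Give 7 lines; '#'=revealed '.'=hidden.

Answer: .....##
.....##
.......
.......
...#...
...#...
.......

Derivation:
Click 1 (4,3) count=2: revealed 1 new [(4,3)] -> total=1
Click 2 (5,3) count=2: revealed 1 new [(5,3)] -> total=2
Click 3 (0,6) count=0: revealed 4 new [(0,5) (0,6) (1,5) (1,6)] -> total=6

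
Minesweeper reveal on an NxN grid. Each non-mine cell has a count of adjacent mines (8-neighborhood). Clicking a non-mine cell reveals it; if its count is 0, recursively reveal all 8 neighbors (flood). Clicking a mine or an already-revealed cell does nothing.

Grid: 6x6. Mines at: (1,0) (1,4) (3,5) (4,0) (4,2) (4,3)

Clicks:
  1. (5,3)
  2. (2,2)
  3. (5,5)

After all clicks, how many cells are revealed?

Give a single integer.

Click 1 (5,3) count=2: revealed 1 new [(5,3)] -> total=1
Click 2 (2,2) count=0: revealed 12 new [(0,1) (0,2) (0,3) (1,1) (1,2) (1,3) (2,1) (2,2) (2,3) (3,1) (3,2) (3,3)] -> total=13
Click 3 (5,5) count=0: revealed 4 new [(4,4) (4,5) (5,4) (5,5)] -> total=17

Answer: 17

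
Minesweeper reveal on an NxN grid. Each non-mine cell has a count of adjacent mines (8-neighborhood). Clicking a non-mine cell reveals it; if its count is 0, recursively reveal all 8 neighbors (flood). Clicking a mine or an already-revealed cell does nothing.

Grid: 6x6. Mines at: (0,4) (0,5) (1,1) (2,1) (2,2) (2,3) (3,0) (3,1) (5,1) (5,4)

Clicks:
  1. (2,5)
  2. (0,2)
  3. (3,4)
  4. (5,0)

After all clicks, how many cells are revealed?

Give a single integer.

Click 1 (2,5) count=0: revealed 8 new [(1,4) (1,5) (2,4) (2,5) (3,4) (3,5) (4,4) (4,5)] -> total=8
Click 2 (0,2) count=1: revealed 1 new [(0,2)] -> total=9
Click 3 (3,4) count=1: revealed 0 new [(none)] -> total=9
Click 4 (5,0) count=1: revealed 1 new [(5,0)] -> total=10

Answer: 10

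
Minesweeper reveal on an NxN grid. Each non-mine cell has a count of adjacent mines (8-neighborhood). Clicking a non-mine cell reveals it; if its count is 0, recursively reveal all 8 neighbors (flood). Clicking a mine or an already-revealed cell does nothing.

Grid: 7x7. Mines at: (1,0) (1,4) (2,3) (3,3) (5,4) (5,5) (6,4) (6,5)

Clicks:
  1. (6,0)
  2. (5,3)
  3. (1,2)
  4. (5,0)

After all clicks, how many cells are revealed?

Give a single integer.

Answer: 19

Derivation:
Click 1 (6,0) count=0: revealed 18 new [(2,0) (2,1) (2,2) (3,0) (3,1) (3,2) (4,0) (4,1) (4,2) (4,3) (5,0) (5,1) (5,2) (5,3) (6,0) (6,1) (6,2) (6,3)] -> total=18
Click 2 (5,3) count=2: revealed 0 new [(none)] -> total=18
Click 3 (1,2) count=1: revealed 1 new [(1,2)] -> total=19
Click 4 (5,0) count=0: revealed 0 new [(none)] -> total=19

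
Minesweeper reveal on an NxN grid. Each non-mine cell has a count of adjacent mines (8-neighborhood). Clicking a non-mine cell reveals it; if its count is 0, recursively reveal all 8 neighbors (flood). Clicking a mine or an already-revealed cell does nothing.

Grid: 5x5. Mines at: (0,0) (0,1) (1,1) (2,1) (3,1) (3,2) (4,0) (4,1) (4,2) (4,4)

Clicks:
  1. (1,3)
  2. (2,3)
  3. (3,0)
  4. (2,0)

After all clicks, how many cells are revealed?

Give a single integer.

Click 1 (1,3) count=0: revealed 11 new [(0,2) (0,3) (0,4) (1,2) (1,3) (1,4) (2,2) (2,3) (2,4) (3,3) (3,4)] -> total=11
Click 2 (2,3) count=1: revealed 0 new [(none)] -> total=11
Click 3 (3,0) count=4: revealed 1 new [(3,0)] -> total=12
Click 4 (2,0) count=3: revealed 1 new [(2,0)] -> total=13

Answer: 13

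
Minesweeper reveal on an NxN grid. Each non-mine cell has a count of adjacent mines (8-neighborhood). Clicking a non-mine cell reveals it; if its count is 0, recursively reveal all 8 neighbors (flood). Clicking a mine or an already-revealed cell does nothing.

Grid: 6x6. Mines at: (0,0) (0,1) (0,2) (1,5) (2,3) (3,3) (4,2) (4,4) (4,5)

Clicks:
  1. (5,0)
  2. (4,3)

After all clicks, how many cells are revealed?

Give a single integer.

Answer: 14

Derivation:
Click 1 (5,0) count=0: revealed 13 new [(1,0) (1,1) (1,2) (2,0) (2,1) (2,2) (3,0) (3,1) (3,2) (4,0) (4,1) (5,0) (5,1)] -> total=13
Click 2 (4,3) count=3: revealed 1 new [(4,3)] -> total=14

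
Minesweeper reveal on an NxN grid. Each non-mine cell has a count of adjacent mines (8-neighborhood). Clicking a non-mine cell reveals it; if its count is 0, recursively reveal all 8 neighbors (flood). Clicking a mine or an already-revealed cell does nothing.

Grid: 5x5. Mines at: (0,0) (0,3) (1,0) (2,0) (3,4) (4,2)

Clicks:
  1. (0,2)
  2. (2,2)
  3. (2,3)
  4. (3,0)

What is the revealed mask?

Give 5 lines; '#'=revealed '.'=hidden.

Click 1 (0,2) count=1: revealed 1 new [(0,2)] -> total=1
Click 2 (2,2) count=0: revealed 9 new [(1,1) (1,2) (1,3) (2,1) (2,2) (2,3) (3,1) (3,2) (3,3)] -> total=10
Click 3 (2,3) count=1: revealed 0 new [(none)] -> total=10
Click 4 (3,0) count=1: revealed 1 new [(3,0)] -> total=11

Answer: ..#..
.###.
.###.
####.
.....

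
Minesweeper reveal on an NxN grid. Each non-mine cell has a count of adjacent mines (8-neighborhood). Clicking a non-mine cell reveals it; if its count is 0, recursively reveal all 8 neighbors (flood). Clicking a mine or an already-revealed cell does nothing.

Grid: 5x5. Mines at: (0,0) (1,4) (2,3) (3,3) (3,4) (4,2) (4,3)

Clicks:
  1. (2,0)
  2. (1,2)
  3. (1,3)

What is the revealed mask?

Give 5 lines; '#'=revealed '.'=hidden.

Answer: .....
####.
###..
###..
##...

Derivation:
Click 1 (2,0) count=0: revealed 11 new [(1,0) (1,1) (1,2) (2,0) (2,1) (2,2) (3,0) (3,1) (3,2) (4,0) (4,1)] -> total=11
Click 2 (1,2) count=1: revealed 0 new [(none)] -> total=11
Click 3 (1,3) count=2: revealed 1 new [(1,3)] -> total=12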